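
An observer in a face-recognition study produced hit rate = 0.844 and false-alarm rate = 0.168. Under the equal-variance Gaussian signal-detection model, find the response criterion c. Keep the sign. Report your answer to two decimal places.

Φ⁻¹(H) = Φ⁻¹(0.844) = 1.0110
Φ⁻¹(FA) = Φ⁻¹(0.168) = -0.9621
c = −½·[z(H) + z(FA)] = −0.5 × (1.0110 + (-0.9621)) = -0.02445
c < 0: the observer has a liberal response bias.

c = -0.02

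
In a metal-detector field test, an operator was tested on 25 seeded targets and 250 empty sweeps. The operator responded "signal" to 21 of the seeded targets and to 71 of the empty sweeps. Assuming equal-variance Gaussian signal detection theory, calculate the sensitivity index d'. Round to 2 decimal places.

d' = 1.57

H = 21/25 = 0.8400
FA = 71/250 = 0.2840
Φ⁻¹(H) = Φ⁻¹(0.8400) = 0.9945
Φ⁻¹(FA) = Φ⁻¹(0.2840) = -0.5710
d' = z(H) − z(FA) = 0.9945 − (-0.5710) = 1.5655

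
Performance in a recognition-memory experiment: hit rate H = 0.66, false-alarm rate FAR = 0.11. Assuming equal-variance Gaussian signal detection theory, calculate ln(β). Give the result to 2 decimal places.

ln β = 0.67

Φ⁻¹(H) = Φ⁻¹(0.66) = 0.412
Φ⁻¹(FA) = Φ⁻¹(0.11) = -1.227
ln β = −½·[z(H)² − z(FA)²] = −0.5 × (0.170 − 1.506) = 0.668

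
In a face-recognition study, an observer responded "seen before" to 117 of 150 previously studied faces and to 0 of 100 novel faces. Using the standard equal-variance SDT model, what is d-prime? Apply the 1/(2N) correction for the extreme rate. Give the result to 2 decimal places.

The false-alarm rate is 0/100 = 0, so apply the 1/(2N) correction: FA → 1/(2·100) = 0.00500.
z(H) = z(0.78000) = 0.772
z(FA) = z(0.00500) = -2.576
d' = 0.772 − (-2.576) = 3.348

d-prime = 3.35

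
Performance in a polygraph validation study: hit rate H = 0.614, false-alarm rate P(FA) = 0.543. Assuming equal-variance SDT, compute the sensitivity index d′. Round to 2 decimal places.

Φ⁻¹(H) = Φ⁻¹(0.614) = 0.290
Φ⁻¹(FA) = Φ⁻¹(0.543) = 0.108
d' = z(H) − z(FA) = 0.290 − 0.108 = 0.182

d′ = 0.18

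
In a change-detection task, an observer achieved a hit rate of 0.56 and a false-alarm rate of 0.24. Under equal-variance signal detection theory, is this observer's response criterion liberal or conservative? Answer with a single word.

z(H) = 0.151, z(FA) = -0.706
c = −½·(z(H) + z(FA)) = 0.2775
c > 0 → conservative criterion (biased toward responding “no”).

conservative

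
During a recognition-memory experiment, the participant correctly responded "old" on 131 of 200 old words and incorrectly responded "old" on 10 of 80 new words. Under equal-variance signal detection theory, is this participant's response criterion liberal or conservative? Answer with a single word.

z(H) = 0.399, z(FA) = -1.150
c = −½·(z(H) + z(FA)) = 0.3755
c > 0 → conservative criterion (biased toward responding “no”).

conservative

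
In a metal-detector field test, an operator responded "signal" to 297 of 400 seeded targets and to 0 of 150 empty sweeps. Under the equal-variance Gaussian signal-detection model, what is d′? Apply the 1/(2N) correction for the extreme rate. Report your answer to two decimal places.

d′ = 3.36

The false-alarm rate is 0/150 = 0, so apply the 1/(2N) correction: FA → 1/(2·150) = 0.00333.
z(H) = z(0.74250) = 0.651
z(FA) = z(0.00333) = -2.713
d' = 0.651 − (-2.713) = 3.364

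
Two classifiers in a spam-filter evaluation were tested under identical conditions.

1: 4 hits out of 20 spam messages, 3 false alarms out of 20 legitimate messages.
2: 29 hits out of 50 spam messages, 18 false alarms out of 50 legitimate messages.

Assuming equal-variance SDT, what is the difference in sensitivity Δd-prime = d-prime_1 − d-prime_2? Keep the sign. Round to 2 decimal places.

1: z(0.2000) = -0.842, z(0.1500) = -1.036, d' = 0.194
2: z(0.5800) = 0.202, z(0.3600) = -0.358, d' = 0.560
Δd' = d'_1 − d'_2 = 0.194 − 0.560 = -0.366
2 has the higher sensitivity.

Δd-prime = -0.37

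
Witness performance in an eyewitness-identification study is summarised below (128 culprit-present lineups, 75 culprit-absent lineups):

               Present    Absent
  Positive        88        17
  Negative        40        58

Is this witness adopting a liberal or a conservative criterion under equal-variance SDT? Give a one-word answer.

conservative

z(H) = 0.489, z(FA) = -0.750
c = −½·(z(H) + z(FA)) = 0.1305
c > 0 → conservative criterion (biased toward responding “no”).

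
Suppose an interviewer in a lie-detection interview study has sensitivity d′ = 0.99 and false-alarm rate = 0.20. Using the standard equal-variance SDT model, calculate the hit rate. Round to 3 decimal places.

hit rate = 0.559

z(false-alarm rate) = z(0.20) = -0.8416
z(H) = z(FA) + d' = -0.8416 + 0.99 = 0.1484
hit rate = Φ(0.1484) = 0.5590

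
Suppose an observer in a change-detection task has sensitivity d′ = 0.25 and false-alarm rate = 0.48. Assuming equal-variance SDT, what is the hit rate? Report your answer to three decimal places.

hit rate = 0.579

z(false-alarm rate) = z(0.48) = -0.0502
z(H) = z(FA) + d' = -0.0502 + 0.25 = 0.1998
hit rate = Φ(0.1998) = 0.5792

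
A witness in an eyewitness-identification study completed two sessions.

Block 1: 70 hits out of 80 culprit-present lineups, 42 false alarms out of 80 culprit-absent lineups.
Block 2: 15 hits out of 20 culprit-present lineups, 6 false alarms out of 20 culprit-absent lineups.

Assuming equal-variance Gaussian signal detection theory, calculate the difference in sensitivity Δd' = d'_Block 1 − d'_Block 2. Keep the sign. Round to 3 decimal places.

Block 1: z(0.8750) = 1.1503, z(0.5250) = 0.0627, d' = 1.0876
Block 2: z(0.7500) = 0.6745, z(0.3000) = -0.5244, d' = 1.1989
Δd' = d'_Block 1 − d'_Block 2 = 1.0876 − 1.1989 = -0.1113
Block 2 has the higher sensitivity.

Δd' = -0.111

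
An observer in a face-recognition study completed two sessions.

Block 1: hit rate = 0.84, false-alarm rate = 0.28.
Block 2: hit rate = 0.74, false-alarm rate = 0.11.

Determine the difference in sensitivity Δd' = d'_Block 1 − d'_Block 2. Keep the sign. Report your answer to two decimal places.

Δd' = -0.29

Block 1: z(0.84) = 0.994, z(0.28) = -0.583, d' = 1.577
Block 2: z(0.74) = 0.643, z(0.11) = -1.227, d' = 1.870
Δd' = d'_Block 1 − d'_Block 2 = 1.577 − 1.870 = -0.293
Block 2 has the higher sensitivity.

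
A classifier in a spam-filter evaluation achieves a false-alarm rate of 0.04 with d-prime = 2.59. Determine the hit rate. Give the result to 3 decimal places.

z(false-alarm rate) = z(0.04) = -1.7507
z(H) = z(FA) + d' = -1.7507 + 2.59 = 0.8393
hit rate = Φ(0.8393) = 0.7993

hit rate = 0.799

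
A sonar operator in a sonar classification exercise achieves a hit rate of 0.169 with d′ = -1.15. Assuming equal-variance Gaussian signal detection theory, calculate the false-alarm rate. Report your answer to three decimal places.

false-alarm rate = 0.576

z(hit rate) = z(0.169) = -0.9581
z(FA) = z(H) − d' = -0.9581 − (-1.15) = 0.1919
false-alarm rate = Φ(0.1919) = 0.5761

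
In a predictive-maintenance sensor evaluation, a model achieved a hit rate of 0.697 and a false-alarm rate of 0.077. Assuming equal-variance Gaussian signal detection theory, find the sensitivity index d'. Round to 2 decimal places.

d' = 1.94

z(0.697) = 0.516, z(0.077) = -1.426
d' = z(H) − z(FA) = 0.516 − (-1.426) = 1.942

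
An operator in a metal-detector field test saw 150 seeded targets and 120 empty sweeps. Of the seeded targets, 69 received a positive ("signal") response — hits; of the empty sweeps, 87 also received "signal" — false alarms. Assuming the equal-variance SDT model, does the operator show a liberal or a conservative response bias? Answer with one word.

z(H) = -0.100, z(FA) = 0.598
c = −½·(z(H) + z(FA)) = -0.249
c < 0 → liberal criterion (biased toward responding “yes”).

liberal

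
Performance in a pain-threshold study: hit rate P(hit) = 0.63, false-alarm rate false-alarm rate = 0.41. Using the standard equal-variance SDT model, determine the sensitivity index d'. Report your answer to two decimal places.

d' = 0.56

z(H) = 0.332
z(FA) = -0.228
d' = z(H) − z(FA) = 0.332 − (-0.228) = 0.560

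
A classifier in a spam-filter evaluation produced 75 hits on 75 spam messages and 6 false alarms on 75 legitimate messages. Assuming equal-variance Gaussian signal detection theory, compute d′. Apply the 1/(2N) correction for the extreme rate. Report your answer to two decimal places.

The hit rate is 75/75 = 1, so apply the 1/(2N) correction: H → 1 − 1/(2·75) = 0.99333.
z(H) = z(0.99333) = 2.475
z(FA) = z(0.08000) = -1.405
d' = 2.475 − (-1.405) = 3.880

d′ = 3.88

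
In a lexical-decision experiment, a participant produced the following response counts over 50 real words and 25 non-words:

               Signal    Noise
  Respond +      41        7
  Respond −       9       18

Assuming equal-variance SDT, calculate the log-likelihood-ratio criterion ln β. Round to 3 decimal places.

H = 41/50 = 0.8200
FA = 7/25 = 0.2800
z(H) = 0.9154
z(FA) = -0.5828
ln β = −½·[z(H)² − z(FA)²] = −0.5 × (0.8380 − 0.3397) = -0.24915

ln β = -0.249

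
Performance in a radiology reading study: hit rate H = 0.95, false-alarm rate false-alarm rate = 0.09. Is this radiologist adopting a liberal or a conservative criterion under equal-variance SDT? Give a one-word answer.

liberal

z(H) = 1.645, z(FA) = -1.341
c = −½·(z(H) + z(FA)) = -0.152
c < 0 → liberal criterion (biased toward responding “yes”).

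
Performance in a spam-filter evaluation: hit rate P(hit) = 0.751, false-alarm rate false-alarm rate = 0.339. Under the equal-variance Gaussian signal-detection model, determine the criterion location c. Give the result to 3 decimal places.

c = -0.131

Φ⁻¹(H) = Φ⁻¹(0.751) = 0.6776
Φ⁻¹(FA) = Φ⁻¹(0.339) = -0.4152
c = −½·[z(H) + z(FA)] = −0.5 × (0.6776 + (-0.4152)) = -0.1312
c < 0: the classifier has a liberal response bias.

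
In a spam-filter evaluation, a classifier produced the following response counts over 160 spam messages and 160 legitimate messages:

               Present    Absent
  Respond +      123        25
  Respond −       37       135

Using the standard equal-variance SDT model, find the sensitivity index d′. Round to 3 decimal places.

H = 123/160 = 0.7688
FA = 25/160 = 0.1562
z(H) = z(0.7688) = 0.7349
z(FA) = z(0.1562) = -1.0102
d' = z(H) − z(FA) = 0.7349 − (-1.0102) = 1.7451

d′ = 1.745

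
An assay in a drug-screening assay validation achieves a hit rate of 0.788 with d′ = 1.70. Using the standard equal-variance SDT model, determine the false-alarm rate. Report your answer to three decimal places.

false-alarm rate = 0.184

z(hit rate) = z(0.788) = 0.7995
z(FA) = z(H) − d' = 0.7995 − 1.70 = -0.9005
false-alarm rate = Φ(-0.9005) = 0.1839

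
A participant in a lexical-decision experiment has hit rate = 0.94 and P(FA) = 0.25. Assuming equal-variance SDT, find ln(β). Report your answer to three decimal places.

ln β = -0.981

z(H) = 1.5548
z(FA) = -0.6745
ln β = −½·[z(H)² − z(FA)²] = −0.5 × (2.4174 − 0.4550) = -0.9812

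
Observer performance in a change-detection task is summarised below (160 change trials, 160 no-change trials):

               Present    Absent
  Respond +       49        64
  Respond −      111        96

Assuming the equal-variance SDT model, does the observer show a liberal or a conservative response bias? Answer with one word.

z(H) = -0.507, z(FA) = -0.253
c = −½·(z(H) + z(FA)) = 0.380
c > 0 → conservative criterion (biased toward responding “no”).

conservative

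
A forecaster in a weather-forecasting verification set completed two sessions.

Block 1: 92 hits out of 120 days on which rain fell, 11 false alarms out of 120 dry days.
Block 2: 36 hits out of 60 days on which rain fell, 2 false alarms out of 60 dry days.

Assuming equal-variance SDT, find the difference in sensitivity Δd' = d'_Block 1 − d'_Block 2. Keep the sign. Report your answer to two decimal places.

Δd' = -0.03

Block 1: z(0.7667) = 0.728, z(0.0917) = -1.330, d' = 2.058
Block 2: z(0.6000) = 0.253, z(0.0333) = -1.834, d' = 2.087
Δd' = d'_Block 1 − d'_Block 2 = 2.058 − 2.087 = -0.029
Block 2 has the higher sensitivity.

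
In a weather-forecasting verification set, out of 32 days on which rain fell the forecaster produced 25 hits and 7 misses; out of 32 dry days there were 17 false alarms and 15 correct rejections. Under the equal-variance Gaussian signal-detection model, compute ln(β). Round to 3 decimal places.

H = 25/32 = 0.7812
FA = 17/32 = 0.5312
Φ⁻¹(H) = Φ⁻¹(0.7812) = 0.7763
Φ⁻¹(FA) = Φ⁻¹(0.5312) = 0.0783
ln β = −½·[z(H)² − z(FA)²] = −0.5 × (0.6026 − 0.0061) = -0.29825

ln β = -0.298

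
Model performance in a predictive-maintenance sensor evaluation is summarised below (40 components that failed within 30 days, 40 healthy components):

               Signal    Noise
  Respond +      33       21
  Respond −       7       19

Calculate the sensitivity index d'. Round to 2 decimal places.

H = 33/40 = 0.8250
FA = 21/40 = 0.5250
z(H) = z(0.8250) = 0.9346
z(FA) = z(0.5250) = 0.0627
d' = z(H) − z(FA) = 0.9346 − 0.0627 = 0.8719

d' = 0.87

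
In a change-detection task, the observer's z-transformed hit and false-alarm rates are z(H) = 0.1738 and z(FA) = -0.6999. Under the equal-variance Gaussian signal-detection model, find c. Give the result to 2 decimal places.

c = 0.26

c = −½·[z(H) + z(FA)] = −½·(0.1738 + (-0.6999)) = 0.26305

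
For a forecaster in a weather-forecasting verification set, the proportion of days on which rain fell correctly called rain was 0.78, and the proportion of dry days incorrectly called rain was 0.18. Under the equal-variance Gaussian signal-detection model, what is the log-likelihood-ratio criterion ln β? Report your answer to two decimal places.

ln β = 0.12

z(H) = z(0.78) = 0.772
z(FA) = z(0.18) = -0.915
ln β = −½·[z(H)² − z(FA)²] = −0.5 × (0.596 − 0.837) = 0.1205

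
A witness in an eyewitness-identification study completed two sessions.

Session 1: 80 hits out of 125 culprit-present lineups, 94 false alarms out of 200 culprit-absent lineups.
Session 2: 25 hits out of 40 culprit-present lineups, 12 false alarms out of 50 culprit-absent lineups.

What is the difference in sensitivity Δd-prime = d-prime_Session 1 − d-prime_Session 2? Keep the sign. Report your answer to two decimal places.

Δd-prime = -0.59

Session 1: z(0.6400) = 0.358, z(0.4700) = -0.075, d' = 0.433
Session 2: z(0.6250) = 0.319, z(0.2400) = -0.706, d' = 1.025
Δd' = d'_Session 1 − d'_Session 2 = 0.433 − 1.025 = -0.592
Session 2 has the higher sensitivity.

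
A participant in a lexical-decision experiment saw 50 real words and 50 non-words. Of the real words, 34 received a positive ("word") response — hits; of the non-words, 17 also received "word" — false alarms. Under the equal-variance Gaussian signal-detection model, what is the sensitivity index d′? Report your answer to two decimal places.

d′ = 0.88

H = 34/50 = 0.6800
FA = 17/50 = 0.3400
z(H) = z(0.6800) = 0.4677
z(FA) = z(0.3400) = -0.4125
d' = z(H) − z(FA) = 0.4677 − (-0.4125) = 0.8802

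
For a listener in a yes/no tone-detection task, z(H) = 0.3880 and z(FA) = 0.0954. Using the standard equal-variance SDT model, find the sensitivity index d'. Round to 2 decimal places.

d' = 0.29

d' = z(H) − z(FA) = 0.3880 − 0.0954 = 0.2926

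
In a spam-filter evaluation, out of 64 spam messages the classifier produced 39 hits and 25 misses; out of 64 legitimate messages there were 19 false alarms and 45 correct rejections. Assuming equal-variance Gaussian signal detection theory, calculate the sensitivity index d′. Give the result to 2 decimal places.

d′ = 0.81

H = 39/64 = 0.6094
FA = 19/64 = 0.2969
z(H) = z(0.6094) = 0.2778
z(FA) = z(0.2969) = -0.5333
d' = z(H) − z(FA) = 0.2778 − (-0.5333) = 0.8111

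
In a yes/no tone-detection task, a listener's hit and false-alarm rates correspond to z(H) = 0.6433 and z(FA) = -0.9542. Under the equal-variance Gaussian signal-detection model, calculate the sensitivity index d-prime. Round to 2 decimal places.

d' = z(H) − z(FA) = 0.6433 − (-0.9542) = 1.5975

d-prime = 1.60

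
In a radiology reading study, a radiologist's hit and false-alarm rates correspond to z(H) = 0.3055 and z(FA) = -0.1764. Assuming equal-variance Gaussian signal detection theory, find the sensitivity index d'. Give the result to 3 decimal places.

d' = 0.482

d' = z(H) − z(FA) = 0.3055 − (-0.1764) = 0.4819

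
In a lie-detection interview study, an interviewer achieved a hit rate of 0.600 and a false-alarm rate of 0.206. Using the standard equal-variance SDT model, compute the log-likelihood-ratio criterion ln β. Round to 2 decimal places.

Φ⁻¹(H) = Φ⁻¹(0.600) = 0.253
Φ⁻¹(FA) = Φ⁻¹(0.206) = -0.820
ln β = −½·[z(H)² − z(FA)²] = −0.5 × (0.064 − 0.672) = 0.304

ln β = 0.30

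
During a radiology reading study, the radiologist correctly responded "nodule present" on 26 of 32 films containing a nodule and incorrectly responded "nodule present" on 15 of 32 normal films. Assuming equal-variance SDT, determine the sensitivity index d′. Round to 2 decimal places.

H = 26/32 = 0.8125
FA = 15/32 = 0.4688
z(H) = z(0.8125) = 0.8871
z(FA) = z(0.4688) = -0.0783
d' = z(H) − z(FA) = 0.8871 − (-0.0783) = 0.9654

d′ = 0.97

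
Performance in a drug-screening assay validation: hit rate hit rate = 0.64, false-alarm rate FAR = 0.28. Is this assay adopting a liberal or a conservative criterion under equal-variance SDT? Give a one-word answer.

conservative

z(H) = 0.358, z(FA) = -0.583
c = −½·(z(H) + z(FA)) = 0.1125
c > 0 → conservative criterion (biased toward responding “no”).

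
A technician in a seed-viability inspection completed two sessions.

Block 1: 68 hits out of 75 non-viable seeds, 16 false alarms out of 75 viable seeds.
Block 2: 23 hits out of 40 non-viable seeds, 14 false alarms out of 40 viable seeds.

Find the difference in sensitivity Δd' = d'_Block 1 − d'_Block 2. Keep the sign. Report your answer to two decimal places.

Block 1: z(0.9067) = 1.321, z(0.2133) = -0.795, d' = 2.116
Block 2: z(0.5750) = 0.189, z(0.3500) = -0.385, d' = 0.574
Δd' = d'_Block 1 − d'_Block 2 = 2.116 − 0.574 = 1.542
Block 1 has the higher sensitivity.

Δd' = 1.54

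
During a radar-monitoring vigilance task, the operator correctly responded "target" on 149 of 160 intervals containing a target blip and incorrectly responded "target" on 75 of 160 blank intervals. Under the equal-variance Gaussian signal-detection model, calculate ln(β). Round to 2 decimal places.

ln β = -1.10

H = 149/160 = 0.9313
FA = 75/160 = 0.4688
Φ⁻¹(H) = Φ⁻¹(0.9313) = 1.486
Φ⁻¹(FA) = Φ⁻¹(0.4688) = -0.078
ln β = −½·[z(H)² − z(FA)²] = −0.5 × (2.208 − 0.006) = -1.101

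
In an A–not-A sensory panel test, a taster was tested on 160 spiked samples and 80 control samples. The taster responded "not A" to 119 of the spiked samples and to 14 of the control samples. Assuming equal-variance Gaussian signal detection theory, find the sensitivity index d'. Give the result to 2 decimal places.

d' = 1.59

H = 119/160 = 0.7438
FA = 14/80 = 0.1750
z(0.7438) = 0.655, z(0.1750) = -0.935
d' = z(H) − z(FA) = 0.655 − (-0.935) = 1.590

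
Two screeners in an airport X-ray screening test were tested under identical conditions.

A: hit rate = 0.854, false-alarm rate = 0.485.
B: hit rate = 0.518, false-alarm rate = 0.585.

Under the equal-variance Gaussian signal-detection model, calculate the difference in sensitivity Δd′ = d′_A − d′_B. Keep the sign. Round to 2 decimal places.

Δd′ = 1.26

A: z(0.854) = 1.054, z(0.485) = -0.038, d' = 1.092
B: z(0.518) = 0.045, z(0.585) = 0.215, d' = -0.170
Δd' = d'_A − d'_B = 1.092 − (-0.170) = 1.262
A has the higher sensitivity.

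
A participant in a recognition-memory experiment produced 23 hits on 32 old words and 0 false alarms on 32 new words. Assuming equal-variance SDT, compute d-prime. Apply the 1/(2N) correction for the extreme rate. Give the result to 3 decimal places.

d-prime = 2.733

The false-alarm rate is 0/32 = 0, so apply the 1/(2N) correction: FA → 1/(2·32) = 0.01562.
z(H) = z(0.71875) = 0.5791
z(FA) = z(0.01562) = -2.1540
d' = 0.5791 − (-2.1540) = 2.7331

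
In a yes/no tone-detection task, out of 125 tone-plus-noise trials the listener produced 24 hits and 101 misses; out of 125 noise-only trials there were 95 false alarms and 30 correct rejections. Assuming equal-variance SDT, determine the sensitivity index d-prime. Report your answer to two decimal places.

d-prime = -1.58

H = 24/125 = 0.1920
FA = 95/125 = 0.7600
Φ⁻¹(H) = Φ⁻¹(0.1920) = -0.871
Φ⁻¹(FA) = Φ⁻¹(0.7600) = 0.706
d' = z(H) − z(FA) = -0.871 − 0.706 = -1.577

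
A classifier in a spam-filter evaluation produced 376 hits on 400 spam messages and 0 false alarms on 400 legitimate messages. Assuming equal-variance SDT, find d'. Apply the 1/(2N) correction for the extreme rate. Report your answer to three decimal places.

The false-alarm rate is 0/400 = 0, so apply the 1/(2N) correction: FA → 1/(2·400) = 0.00125.
z(H) = z(0.94000) = 1.5548
z(FA) = z(0.00125) = -3.0233
d' = 1.5548 − (-3.0233) = 4.5781

d' = 4.578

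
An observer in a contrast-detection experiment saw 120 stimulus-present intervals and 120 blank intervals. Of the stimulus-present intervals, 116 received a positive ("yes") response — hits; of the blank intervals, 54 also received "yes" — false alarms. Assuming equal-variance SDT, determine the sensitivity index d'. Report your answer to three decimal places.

H = 116/120 = 0.9667
FA = 54/120 = 0.4500
z(H) = z(0.9667) = 1.8344
z(FA) = z(0.4500) = -0.1257
d' = z(H) − z(FA) = 1.8344 − (-0.1257) = 1.9601

d' = 1.960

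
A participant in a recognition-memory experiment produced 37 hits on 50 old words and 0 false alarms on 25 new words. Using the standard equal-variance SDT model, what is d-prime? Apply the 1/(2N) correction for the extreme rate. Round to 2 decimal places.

d-prime = 2.70

The false-alarm rate is 0/25 = 0, so apply the 1/(2N) correction: FA → 1/(2·25) = 0.02000.
z(H) = z(0.74000) = 0.643
z(FA) = z(0.02000) = -2.054
d' = 0.643 − (-2.054) = 2.697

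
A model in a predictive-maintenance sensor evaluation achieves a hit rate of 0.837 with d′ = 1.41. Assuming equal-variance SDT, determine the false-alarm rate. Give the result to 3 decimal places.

false-alarm rate = 0.334

z(hit rate) = z(0.837) = 0.9822
z(FA) = z(H) − d' = 0.9822 − 1.41 = -0.4278
false-alarm rate = Φ(-0.4278) = 0.3344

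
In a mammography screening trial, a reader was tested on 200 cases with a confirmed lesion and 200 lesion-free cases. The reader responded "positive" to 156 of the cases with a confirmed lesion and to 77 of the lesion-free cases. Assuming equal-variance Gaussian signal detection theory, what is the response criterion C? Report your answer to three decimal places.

C = -0.240

H = 156/200 = 0.7800
FA = 77/200 = 0.3850
z(H) = 0.7722
z(FA) = -0.2924
c = −½·[z(H) + z(FA)] = −0.5 × (0.7722 + (-0.2924)) = -0.2399
c < 0: the reader has a liberal response bias.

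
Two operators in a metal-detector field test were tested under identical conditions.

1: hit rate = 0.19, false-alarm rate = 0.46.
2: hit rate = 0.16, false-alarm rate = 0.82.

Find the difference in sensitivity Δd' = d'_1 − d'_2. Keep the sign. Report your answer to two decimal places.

Δd' = 1.13

1: z(0.19) = -0.878, z(0.46) = -0.100, d' = -0.778
2: z(0.16) = -0.994, z(0.82) = 0.915, d' = -1.909
Δd' = d'_1 − d'_2 = -0.778 − (-1.909) = 1.131
1 has the higher sensitivity.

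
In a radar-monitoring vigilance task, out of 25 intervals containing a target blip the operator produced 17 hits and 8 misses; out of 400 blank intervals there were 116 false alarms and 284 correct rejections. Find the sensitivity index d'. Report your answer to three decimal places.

d' = 1.021

H = 17/25 = 0.6800
FA = 116/400 = 0.2900
z(H) = z(0.6800) = 0.4677
z(FA) = z(0.2900) = -0.5534
d' = z(H) − z(FA) = 0.4677 − (-0.5534) = 1.0211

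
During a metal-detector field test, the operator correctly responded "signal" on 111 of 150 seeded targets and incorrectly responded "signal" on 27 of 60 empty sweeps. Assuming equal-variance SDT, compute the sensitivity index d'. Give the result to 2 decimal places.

d' = 0.77

H = 111/150 = 0.7400
FA = 27/60 = 0.4500
z(H) = 0.643
z(FA) = -0.126
d' = z(H) − z(FA) = 0.643 − (-0.126) = 0.769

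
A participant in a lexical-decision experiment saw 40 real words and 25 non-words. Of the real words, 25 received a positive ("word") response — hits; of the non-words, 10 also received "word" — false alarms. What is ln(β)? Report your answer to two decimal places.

ln β = -0.02

H = 25/40 = 0.6250
FA = 10/25 = 0.4000
z(H) = z(0.6250) = 0.319
z(FA) = z(0.4000) = -0.253
ln β = −½·[z(H)² − z(FA)²] = −0.5 × (0.102 − 0.064) = -0.019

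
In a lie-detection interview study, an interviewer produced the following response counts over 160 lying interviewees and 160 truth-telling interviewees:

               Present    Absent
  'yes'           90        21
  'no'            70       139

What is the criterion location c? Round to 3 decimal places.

c = 0.482

H = 90/160 = 0.5625
FA = 21/160 = 0.1313
Φ⁻¹(H) = Φ⁻¹(0.5625) = 0.1573
Φ⁻¹(FA) = Φ⁻¹(0.1313) = -1.1203
c = −½·[z(H) + z(FA)] = −0.5 × (0.1573 + (-1.1203)) = 0.4815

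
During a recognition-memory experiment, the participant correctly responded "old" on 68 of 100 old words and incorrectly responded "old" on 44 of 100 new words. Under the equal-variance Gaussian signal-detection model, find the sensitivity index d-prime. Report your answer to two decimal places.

H = 68/100 = 0.6800
FA = 44/100 = 0.4400
Φ⁻¹(H) = Φ⁻¹(0.6800) = 0.4677
Φ⁻¹(FA) = Φ⁻¹(0.4400) = -0.1510
d' = z(H) − z(FA) = 0.4677 − (-0.1510) = 0.6187

d-prime = 0.62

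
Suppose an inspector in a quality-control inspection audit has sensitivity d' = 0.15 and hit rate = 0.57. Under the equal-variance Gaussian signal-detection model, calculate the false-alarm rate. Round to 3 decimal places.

false-alarm rate = 0.511

z(hit rate) = z(0.57) = 0.1764
z(FA) = z(H) − d' = 0.1764 − 0.15 = 0.0264
false-alarm rate = Φ(0.0264) = 0.5105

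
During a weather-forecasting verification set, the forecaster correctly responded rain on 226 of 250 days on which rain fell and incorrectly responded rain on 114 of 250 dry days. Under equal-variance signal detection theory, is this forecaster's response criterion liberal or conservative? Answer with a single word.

liberal

z(H) = 1.305, z(FA) = -0.111
c = −½·(z(H) + z(FA)) = -0.597
c < 0 → liberal criterion (biased toward responding “yes”).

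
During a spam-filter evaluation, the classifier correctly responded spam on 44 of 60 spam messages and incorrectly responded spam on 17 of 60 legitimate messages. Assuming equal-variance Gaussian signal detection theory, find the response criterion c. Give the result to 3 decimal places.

H = 44/60 = 0.7333
FA = 17/60 = 0.2833
z(H) = z(0.7333) = 0.6228
z(FA) = z(0.2833) = -0.5731
c = −½·[z(H) + z(FA)] = −0.5 × (0.6228 + (-0.5731)) = -0.02485
c < 0: the classifier has a liberal response bias.

c = -0.025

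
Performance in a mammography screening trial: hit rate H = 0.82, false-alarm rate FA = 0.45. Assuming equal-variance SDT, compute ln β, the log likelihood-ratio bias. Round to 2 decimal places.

ln β = -0.41

z(H) = z(0.82) = 0.915
z(FA) = z(0.45) = -0.126
ln β = −½·[z(H)² − z(FA)²] = −0.5 × (0.837 − 0.016) = -0.4105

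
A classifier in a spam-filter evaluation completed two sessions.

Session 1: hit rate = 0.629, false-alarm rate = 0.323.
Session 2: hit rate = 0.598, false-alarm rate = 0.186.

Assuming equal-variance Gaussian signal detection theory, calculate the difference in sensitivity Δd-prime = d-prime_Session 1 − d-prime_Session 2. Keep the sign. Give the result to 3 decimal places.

Session 1: z(0.629) = 0.3292, z(0.323) = -0.4593, d' = 0.7885
Session 2: z(0.598) = 0.2482, z(0.186) = -0.8927, d' = 1.1409
Δd' = d'_Session 1 − d'_Session 2 = 0.7885 − 1.1409 = -0.3524
Session 2 has the higher sensitivity.

Δd-prime = -0.352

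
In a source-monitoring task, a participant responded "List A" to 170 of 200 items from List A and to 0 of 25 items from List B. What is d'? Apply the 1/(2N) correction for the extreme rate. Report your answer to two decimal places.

The false-alarm rate is 0/25 = 0, so apply the 1/(2N) correction: FA → 1/(2·25) = 0.02000.
z(H) = z(0.85000) = 1.036
z(FA) = z(0.02000) = -2.054
d' = 1.036 − (-2.054) = 3.090

d' = 3.09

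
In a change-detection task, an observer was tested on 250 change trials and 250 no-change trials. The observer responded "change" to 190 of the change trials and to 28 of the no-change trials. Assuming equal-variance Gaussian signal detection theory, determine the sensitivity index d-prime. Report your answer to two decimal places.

d-prime = 1.92

H = 190/250 = 0.7600
FA = 28/250 = 0.1120
z(H) = z(0.7600) = 0.706
z(FA) = z(0.1120) = -1.216
d' = z(H) − z(FA) = 0.706 − (-1.216) = 1.922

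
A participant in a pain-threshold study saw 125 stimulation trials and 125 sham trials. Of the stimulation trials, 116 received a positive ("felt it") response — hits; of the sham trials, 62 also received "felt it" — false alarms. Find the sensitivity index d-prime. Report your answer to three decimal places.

d-prime = 1.471

H = 116/125 = 0.9280
FA = 62/125 = 0.4960
z(H) = 1.4611
z(FA) = -0.0100
d' = z(H) − z(FA) = 1.4611 − (-0.0100) = 1.4711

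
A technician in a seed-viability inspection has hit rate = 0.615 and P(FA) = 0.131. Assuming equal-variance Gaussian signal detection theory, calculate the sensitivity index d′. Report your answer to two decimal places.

d′ = 1.41

Φ⁻¹(H) = Φ⁻¹(0.615) = 0.292
Φ⁻¹(FA) = Φ⁻¹(0.131) = -1.122
d' = z(H) − z(FA) = 0.292 − (-1.122) = 1.414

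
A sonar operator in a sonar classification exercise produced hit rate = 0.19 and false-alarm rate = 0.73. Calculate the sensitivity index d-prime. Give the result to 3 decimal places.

d-prime = -1.491

Φ⁻¹(0.19) = -0.8779, Φ⁻¹(0.73) = 0.6128
d' = z(H) − z(FA) = -0.8779 − 0.6128 = -1.4907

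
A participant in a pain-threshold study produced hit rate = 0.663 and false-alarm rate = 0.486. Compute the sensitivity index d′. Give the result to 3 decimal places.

d′ = 0.456

z(H) = z(0.663) = 0.4207
z(FA) = z(0.486) = -0.0351
d' = z(H) − z(FA) = 0.4207 − (-0.0351) = 0.4558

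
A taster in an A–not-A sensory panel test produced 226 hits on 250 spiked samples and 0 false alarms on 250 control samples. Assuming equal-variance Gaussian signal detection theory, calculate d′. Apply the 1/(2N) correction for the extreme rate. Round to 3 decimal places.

d′ = 4.183

The false-alarm rate is 0/250 = 0, so apply the 1/(2N) correction: FA → 1/(2·250) = 0.00200.
z(H) = z(0.90400) = 1.3047
z(FA) = z(0.00200) = -2.8782
d' = 1.3047 − (-2.8782) = 4.1829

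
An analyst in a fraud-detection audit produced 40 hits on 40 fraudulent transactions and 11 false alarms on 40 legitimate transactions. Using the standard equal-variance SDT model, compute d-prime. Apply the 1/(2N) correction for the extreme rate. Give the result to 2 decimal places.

d-prime = 2.84

The hit rate is 40/40 = 1, so apply the 1/(2N) correction: H → 1 − 1/(2·40) = 0.98750.
z(H) = z(0.98750) = 2.241
z(FA) = z(0.27500) = -0.598
d' = 2.241 − (-0.598) = 2.839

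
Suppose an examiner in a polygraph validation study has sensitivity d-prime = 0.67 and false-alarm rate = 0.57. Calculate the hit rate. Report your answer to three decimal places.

z(false-alarm rate) = z(0.57) = 0.1764
z(H) = z(FA) + d' = 0.1764 + 0.67 = 0.8464
hit rate = Φ(0.8464) = 0.8013

hit rate = 0.801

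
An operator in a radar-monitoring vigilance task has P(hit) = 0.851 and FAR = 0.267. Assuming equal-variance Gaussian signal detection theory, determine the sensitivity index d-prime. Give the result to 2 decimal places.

d-prime = 1.66

z(H) = 1.041
z(FA) = -0.622
d' = z(H) − z(FA) = 1.041 − (-0.622) = 1.663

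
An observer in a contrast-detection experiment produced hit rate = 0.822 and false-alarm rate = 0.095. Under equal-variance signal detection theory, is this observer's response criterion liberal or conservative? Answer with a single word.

conservative

z(H) = 0.923, z(FA) = -1.311
c = −½·(z(H) + z(FA)) = 0.194
c > 0 → conservative criterion (biased toward responding “no”).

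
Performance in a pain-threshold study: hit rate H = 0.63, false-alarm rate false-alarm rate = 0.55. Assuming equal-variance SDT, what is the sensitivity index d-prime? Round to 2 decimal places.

d-prime = 0.21

z(H) = 0.332
z(FA) = 0.126
d' = z(H) − z(FA) = 0.332 − 0.126 = 0.206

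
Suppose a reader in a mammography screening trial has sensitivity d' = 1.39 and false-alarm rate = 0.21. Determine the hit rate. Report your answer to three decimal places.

z(false-alarm rate) = z(0.21) = -0.8064
z(H) = z(FA) + d' = -0.8064 + 1.39 = 0.5836
hit rate = Φ(0.5836) = 0.7203

hit rate = 0.720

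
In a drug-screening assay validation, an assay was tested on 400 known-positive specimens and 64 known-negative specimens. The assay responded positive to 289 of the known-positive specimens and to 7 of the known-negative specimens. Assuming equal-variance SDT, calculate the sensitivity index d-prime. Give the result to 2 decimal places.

H = 289/400 = 0.7225
FA = 7/64 = 0.1094
Φ⁻¹(H) = Φ⁻¹(0.7225) = 0.5903
Φ⁻¹(FA) = Φ⁻¹(0.1094) = -1.2297
d' = z(H) − z(FA) = 0.5903 − (-1.2297) = 1.8200

d-prime = 1.82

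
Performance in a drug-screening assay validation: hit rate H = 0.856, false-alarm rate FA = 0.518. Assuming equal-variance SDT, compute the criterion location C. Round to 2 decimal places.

z(0.856) = 1.0625, z(0.518) = 0.0451
c = −½·[z(H) + z(FA)] = −0.5 × (1.0625 + 0.0451) = -0.5538

C = -0.55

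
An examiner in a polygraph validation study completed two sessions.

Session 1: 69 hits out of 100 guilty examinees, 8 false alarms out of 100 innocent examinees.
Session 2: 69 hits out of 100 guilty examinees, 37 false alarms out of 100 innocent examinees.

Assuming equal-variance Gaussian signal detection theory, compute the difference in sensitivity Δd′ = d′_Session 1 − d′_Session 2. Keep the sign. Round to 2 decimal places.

Session 1: z(0.6900) = 0.496, z(0.0800) = -1.405, d' = 1.901
Session 2: z(0.6900) = 0.496, z(0.3700) = -0.332, d' = 0.828
Δd' = d'_Session 1 − d'_Session 2 = 1.901 − 0.828 = 1.073
Session 1 has the higher sensitivity.

Δd′ = 1.07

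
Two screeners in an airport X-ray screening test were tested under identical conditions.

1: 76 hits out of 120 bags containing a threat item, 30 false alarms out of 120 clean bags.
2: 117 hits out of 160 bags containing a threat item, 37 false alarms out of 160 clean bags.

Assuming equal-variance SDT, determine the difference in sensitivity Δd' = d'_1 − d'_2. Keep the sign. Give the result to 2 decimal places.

Δd' = -0.34

1: z(0.6333) = 0.341, z(0.2500) = -0.674, d' = 1.015
2: z(0.7312) = 0.616, z(0.2313) = -0.735, d' = 1.351
Δd' = d'_1 − d'_2 = 1.015 − 1.351 = -0.336
2 has the higher sensitivity.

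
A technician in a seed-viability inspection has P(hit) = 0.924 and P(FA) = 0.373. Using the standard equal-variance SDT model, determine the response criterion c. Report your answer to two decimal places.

c = -0.55

z(0.924) = 1.4325, z(0.373) = -0.3239
c = −½·[z(H) + z(FA)] = −0.5 × (1.4325 + (-0.3239)) = -0.5543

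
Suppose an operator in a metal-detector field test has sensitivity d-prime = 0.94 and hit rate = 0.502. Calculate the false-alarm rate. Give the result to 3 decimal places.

false-alarm rate = 0.175

z(hit rate) = z(0.502) = 0.0050
z(FA) = z(H) − d' = 0.0050 − 0.94 = -0.9350
false-alarm rate = Φ(-0.9350) = 0.1749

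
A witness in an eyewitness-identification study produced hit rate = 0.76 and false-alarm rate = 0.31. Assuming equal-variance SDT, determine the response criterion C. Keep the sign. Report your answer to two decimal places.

Φ⁻¹(H) = 0.706
Φ⁻¹(FA) = -0.496
c = −½·[z(H) + z(FA)] = −0.5 × (0.706 + (-0.496)) = -0.105

C = -0.11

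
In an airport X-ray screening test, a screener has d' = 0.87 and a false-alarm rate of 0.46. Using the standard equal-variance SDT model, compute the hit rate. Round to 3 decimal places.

z(false-alarm rate) = z(0.46) = -0.1004
z(H) = z(FA) + d' = -0.1004 + 0.87 = 0.7696
hit rate = Φ(0.7696) = 0.7792

hit rate = 0.779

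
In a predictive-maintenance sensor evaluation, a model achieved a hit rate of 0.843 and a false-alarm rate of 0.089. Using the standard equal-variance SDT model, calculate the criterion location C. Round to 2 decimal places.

C = 0.17

z(H) = z(0.843) = 1.0069
z(FA) = z(0.089) = -1.3469
c = −½·[z(H) + z(FA)] = −0.5 × (1.0069 + (-1.3469)) = 0.1700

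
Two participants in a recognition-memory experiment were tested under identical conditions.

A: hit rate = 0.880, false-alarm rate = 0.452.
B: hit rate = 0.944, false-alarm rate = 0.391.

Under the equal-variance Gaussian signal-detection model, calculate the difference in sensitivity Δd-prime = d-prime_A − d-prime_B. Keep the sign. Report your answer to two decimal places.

Δd-prime = -0.57

A: z(0.880) = 1.175, z(0.452) = -0.121, d' = 1.296
B: z(0.944) = 1.589, z(0.391) = -0.277, d' = 1.866
Δd' = d'_A − d'_B = 1.296 − 1.866 = -0.570
B has the higher sensitivity.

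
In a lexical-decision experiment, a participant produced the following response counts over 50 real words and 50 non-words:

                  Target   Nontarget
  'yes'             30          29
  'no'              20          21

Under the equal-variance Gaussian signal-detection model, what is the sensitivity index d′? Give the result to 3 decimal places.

d′ = 0.051

H = 30/50 = 0.6000
FA = 29/50 = 0.5800
z(H) = z(0.6000) = 0.2533
z(FA) = z(0.5800) = 0.2019
d' = z(H) − z(FA) = 0.2533 − 0.2019 = 0.0514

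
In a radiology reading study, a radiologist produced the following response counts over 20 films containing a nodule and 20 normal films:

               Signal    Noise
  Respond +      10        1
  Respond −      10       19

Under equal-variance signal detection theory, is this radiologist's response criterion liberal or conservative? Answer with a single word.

conservative

z(H) = 0.000, z(FA) = -1.645
c = −½·(z(H) + z(FA)) = 0.8225
c > 0 → conservative criterion (biased toward responding “no”).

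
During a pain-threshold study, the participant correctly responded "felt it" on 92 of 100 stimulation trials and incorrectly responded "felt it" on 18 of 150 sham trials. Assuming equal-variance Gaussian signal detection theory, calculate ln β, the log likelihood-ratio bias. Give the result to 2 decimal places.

H = 92/100 = 0.9200
FA = 18/150 = 0.1200
Φ⁻¹(H) = Φ⁻¹(0.9200) = 1.405
Φ⁻¹(FA) = Φ⁻¹(0.1200) = -1.175
ln β = −½·[z(H)² − z(FA)²] = −0.5 × (1.974 − 1.381) = -0.2965

ln β = -0.30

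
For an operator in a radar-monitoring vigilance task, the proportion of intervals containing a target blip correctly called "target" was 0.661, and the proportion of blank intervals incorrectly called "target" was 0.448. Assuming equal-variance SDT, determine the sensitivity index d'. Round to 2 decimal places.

z(H) = z(0.661) = 0.4152
z(FA) = z(0.448) = -0.1307
d' = z(H) − z(FA) = 0.4152 − (-0.1307) = 0.5459

d' = 0.55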